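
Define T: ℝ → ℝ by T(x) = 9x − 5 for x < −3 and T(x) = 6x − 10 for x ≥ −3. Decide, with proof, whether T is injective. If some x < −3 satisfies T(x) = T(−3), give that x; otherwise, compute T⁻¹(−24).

Both pieces are strictly increasing (slopes 9 and 6), so each is injective on its own interval.
The left piece maps (−∞, −3) onto (−∞, −32); the right piece maps [−3, ∞) onto [−28, ∞).
These images are disjoint, so no value is attained by both pieces. So T is injective.
Because the two images are disjoint, no x < −3 has T(x) = T(−3), so we compute T⁻¹(−24): −24 lies in [−28, ∞), so solve 6x − 10 = −24: x = (−24 + 10)/6 = −7/3.

-7/3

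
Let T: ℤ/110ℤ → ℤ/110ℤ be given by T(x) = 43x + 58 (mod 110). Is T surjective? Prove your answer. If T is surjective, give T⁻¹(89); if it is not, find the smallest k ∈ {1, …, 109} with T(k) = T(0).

Since gcd(43, 110) = 1, 43 is invertible modulo 110. Euclid's algorithm: 110 = 2·43 + 24, 43 = 1·24 + 19, 24 = 1·19 + 5, 19 = 3·5 + 4, 5 = 1·4 + 1; back-substituting gives 1 = 87·43 − 34·110, so 43⁻¹ ≡ 87 (mod 110).
For any y ∈ ℤ/110ℤ, x = 87(y − 58) mod 110 satisfies T(x) = 43·87(y − 58) + 58 ≡ y (since 43·87 ≡ 1 mod 110). So every y has a preimage.
Thus T is surjective.
Since T is surjective, we compute T⁻¹(89): solve 43x + 58 ≡ 89 (mod 110), i.e. 43x ≡ 31 (mod 110).
Multiplying by 43⁻¹ = 87 gives x ≡ 87·31 = 2697 = 24·110 + 57 ≡ 57 (mod 110).
Check: T(57) = 43·57 + 58 = 2509 = 22·110 + 89 ≡ 89 (mod 110).

57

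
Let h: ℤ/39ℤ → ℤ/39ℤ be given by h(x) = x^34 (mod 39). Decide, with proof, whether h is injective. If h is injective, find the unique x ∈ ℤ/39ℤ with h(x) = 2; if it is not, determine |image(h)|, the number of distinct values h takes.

h(5): Repeated squaring mod 39: 5^1 ≡ 5, 5^2 ≡ 5² = 25, 5^4 ≡ 25² = 625 ≡ 1, 5^8 ≡ 1² = 1, 5^16 ≡ 1² = 1, 5^32 ≡ 1² = 1. Since 34 = 32 + 2, 5^34 ≡ 1·25: 1·25 = 25. So 5^34 ≡ 25 (mod 39).
h(8): Repeated squaring mod 39: 8^1 ≡ 8, 8^2 ≡ 8² = 64 ≡ 25, 8^4 ≡ 25² = 625 ≡ 1, 8^8 ≡ 1² = 1, 8^16 ≡ 1² = 1, 8^32 ≡ 1² = 1. Since 34 = 32 + 2, 8^34 ≡ 1·25: 1·25 = 25. So 8^34 ≡ 25 (mod 39).
So h(5) = h(8) = 25 while 5 ≠ 8, so h is not injective.
Since h is not injective, we determine |image(h)|. Computing x^34 mod 39 for each x (by repeated squaring, reducing mod 39 at every step), the values h(0), h(1), …, h(38) are: 0, 1, 10, 3, 22, 25, 30, 4, 25, 9, 16, 10, 27, 13, 1, 36, 16, 22, 12, 4, 4, 12, 22, 16, 36, 1, 13, 27, 10, 16, 9, 25, 4, 30, 25, 22, 3, 10, 1.
The distinct values are {0, 1, 3, 4, 9, 10, 12, 13, 16, 22, 25, 27, 30, 36}; there are 14 of them.

14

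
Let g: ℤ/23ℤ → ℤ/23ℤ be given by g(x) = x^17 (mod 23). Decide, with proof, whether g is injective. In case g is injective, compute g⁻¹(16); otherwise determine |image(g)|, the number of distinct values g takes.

Since 23 is prime, the nonzero elements of ℤ/23ℤ form a cyclic group of order 22.
As gcd(17, 22) = 1, raising to the 17th power is a bijection on this group: if s^17 ≡ t^17 then (st^{−1})^17 = 1, and the only element of order dividing gcd(17, 22) = 1 is 1, so s = t.
With g(0) = 0 this makes g injective on all of ℤ/23ℤ, hence bijective (finite equal-size domain and codomain). In particular g is injective.
Since g is injective, we find the preimage of 16. The inverse of x ↦ x^17 on (ℤ/23ℤ)^× is x ↦ x^13, because 17·13 = 221 = 10·22 + 1 ≡ 1 (mod 22) and x^{22} = 1 for x ≠ 0 (Fermat). So g⁻¹(16) = 16^13 mod 23.
Repeated squaring mod 23: 16^1 ≡ 16, 16^2 ≡ 16² = 256 ≡ 3, 16^4 ≡ 3² = 9, 16^8 ≡ 9² = 81 ≡ 12. Since 13 = 8 + 4 + 1, 16^13 ≡ 12·9·16: 12·9 = 108 ≡ 16, then 16·16 = 256 ≡ 3. So 16^13 ≡ 3 (mod 23).
Hence g⁻¹(16) = 3.

3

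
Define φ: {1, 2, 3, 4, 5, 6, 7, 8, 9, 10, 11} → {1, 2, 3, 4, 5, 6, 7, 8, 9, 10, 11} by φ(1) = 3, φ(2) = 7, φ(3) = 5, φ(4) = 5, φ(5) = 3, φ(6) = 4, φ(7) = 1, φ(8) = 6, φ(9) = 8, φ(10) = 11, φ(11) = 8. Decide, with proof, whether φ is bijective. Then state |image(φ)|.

φ(3) = 5 = φ(4) with 3 ≠ 4, so φ is not injective, hence not bijective.
The image of φ is {1, 3, 4, 5, 6, 7, 8, 11}, which has 8 elements.

8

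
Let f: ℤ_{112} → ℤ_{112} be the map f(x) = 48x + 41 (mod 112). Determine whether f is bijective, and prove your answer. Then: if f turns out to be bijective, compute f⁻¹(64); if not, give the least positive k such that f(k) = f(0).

We have gcd(48, 112) = 16 > 1. Taking u = 0 and v = 7: f(0) = 41 and f(7) = 48·7 + 41 = 377 ≡ 41 (mod 112).
So f(0) = f(7) while 0 ≠ 7, hence f is not injective, hence not bijective.
Since f is not bijective, we find the least positive k with f(k) = f(0): this means 48k ≡ 0 (mod 112), i.e. 112 ∣ 48k. Since gcd(48, 112) = 16, dividing through by 16 this holds exactly when 7 ∣ 3k, and as gcd(3, 7) = 1, exactly when 7 ∣ k.
The smallest positive such k is 7.

7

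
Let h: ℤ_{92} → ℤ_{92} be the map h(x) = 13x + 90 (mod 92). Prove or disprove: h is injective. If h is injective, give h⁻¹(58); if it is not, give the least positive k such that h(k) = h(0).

40

Suppose h(s) = h(t) in ℤ_{92}. Then 13s + 90 ≡ 13t + 90 (mod 92), hence 13(s − t) ≡ 0 (mod 92).
Since gcd(13, 92) = 1, 13 is invertible modulo 92, thus s − t ≡ 0 (mod 92), i.e. s = t.
So h is injective.
We now compute 13⁻¹ mod 92 explicitly. Euclid's algorithm: 92 = 7·13 + 1; back-substituting gives 1 = 85·13 − 12·92, so 13⁻¹ ≡ 85 (mod 92).
Since h is injective, we compute h⁻¹(58): solve 13x + 90 ≡ 58 (mod 92), i.e. 13x ≡ 60 (mod 92).
Multiplying by 13⁻¹ = 85 gives x ≡ 85·60 = 5100 = 55·92 + 40 ≡ 40 (mod 92).
Check: h(40) = 13·40 + 90 = 610 = 6·92 + 58 ≡ 58 (mod 92).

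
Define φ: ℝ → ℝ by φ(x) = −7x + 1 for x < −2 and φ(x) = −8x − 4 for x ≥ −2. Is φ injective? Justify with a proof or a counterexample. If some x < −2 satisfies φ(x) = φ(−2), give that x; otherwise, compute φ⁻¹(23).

Both pieces are strictly decreasing (slopes −7 and −8), so each is injective on its own interval.
The left piece maps (−∞, −2) onto (15, ∞); the right piece maps [−2, ∞) onto (−∞, 12].
These images are disjoint, so no value is attained by both pieces. Hence φ is injective.
Because the two images are disjoint, no x < −2 has φ(x) = φ(−2), so we compute φ⁻¹(23): 23 lies in (15, ∞), so solve −7x + 1 = 23: x = (23 − 1)/(−7) = −22/7.

-22/7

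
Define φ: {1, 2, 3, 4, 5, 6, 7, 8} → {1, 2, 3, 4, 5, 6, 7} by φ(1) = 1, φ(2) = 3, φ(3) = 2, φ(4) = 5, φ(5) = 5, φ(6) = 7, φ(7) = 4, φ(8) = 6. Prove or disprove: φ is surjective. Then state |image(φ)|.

Every element of the codomain has a preimage: 1 = φ(1), 2 = φ(3), 3 = φ(2), 4 = φ(7), 5 = φ(4), 6 = φ(8), 7 = φ(6).
Hence φ is surjective.
The image of φ is {1, 2, 3, 4, 5, 6, 7}, which has 7 elements.

7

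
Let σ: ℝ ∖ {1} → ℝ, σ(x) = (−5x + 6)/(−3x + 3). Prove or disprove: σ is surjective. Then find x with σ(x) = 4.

6/7

If σ(x) = 5/3, cross-multiplying gives −3(−5x + 6) = −5(−3x + 3), which simplifies to −18 = −15 — false.  So 5/3 has no preimage and σ is not surjective.
Solving σ(x) = 4: cross-multiplying gives −5x + 6 = 4(−3x + 3), which rearranges to 7x = 6, so x = 6/7.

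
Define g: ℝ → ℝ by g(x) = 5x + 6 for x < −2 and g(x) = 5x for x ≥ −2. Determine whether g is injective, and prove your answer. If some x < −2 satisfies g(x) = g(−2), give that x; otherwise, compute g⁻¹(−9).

Both pieces are strictly increasing (slopes 5 and 5), so each is injective on its own interval.
The left piece maps (−∞, −2) onto (−∞, −4); the right piece maps [−2, ∞) onto [−10, ∞).
These images overlap. In particular g(−2) = −10 (right piece), and solving 5x + 6 = −10 on the left piece gives x = −16/5 < −2.
So g(−16/5) = g(−2) with −16/5 ≠ −2, and g is not injective. This x = −16/5 is the requested value below −2.

-16/5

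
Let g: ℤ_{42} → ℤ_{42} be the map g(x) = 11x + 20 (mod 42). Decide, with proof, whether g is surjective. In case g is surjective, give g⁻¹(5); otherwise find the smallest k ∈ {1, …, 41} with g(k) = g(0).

Since gcd(11, 42) = 1, 11 is invertible modulo 42. Euclid's algorithm: 42 = 3·11 + 9, 11 = 1·9 + 2, 9 = 4·2 + 1; back-substituting gives 1 = 23·11 − 6·42, so 11⁻¹ ≡ 23 (mod 42).
For any y ∈ ℤ_{42}, x = 23(y − 20) mod 42 satisfies g(x) = 11·23(y − 20) + 20 ≡ y (since 11·23 ≡ 1 mod 42). So every y has a preimage.
Therefore g is surjective.
Since g is surjective, we find g⁻¹(5): we need 11x ≡ 5 − 20 ≡ 27 (mod 42). Using 11⁻¹ = 23: x ≡ 23·27 = 621 = 14·42 + 33, so x = 33.
Check: g(33) = 11·33 + 20 = 383 = 9·42 + 5 ≡ 5 (mod 42).

33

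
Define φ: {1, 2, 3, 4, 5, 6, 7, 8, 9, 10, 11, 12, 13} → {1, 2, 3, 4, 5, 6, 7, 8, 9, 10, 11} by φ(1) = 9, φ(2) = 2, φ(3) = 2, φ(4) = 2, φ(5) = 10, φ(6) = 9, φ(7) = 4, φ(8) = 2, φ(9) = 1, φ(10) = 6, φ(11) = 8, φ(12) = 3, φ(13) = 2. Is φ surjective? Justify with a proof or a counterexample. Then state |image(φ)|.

8

No element maps to 5, so φ is not surjective.
The image of φ is {1, 2, 3, 4, 6, 8, 9, 10}, which has 8 elements.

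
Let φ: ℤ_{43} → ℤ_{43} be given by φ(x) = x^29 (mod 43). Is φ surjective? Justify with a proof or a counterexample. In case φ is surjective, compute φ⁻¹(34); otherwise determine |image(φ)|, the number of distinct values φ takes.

20

Since 43 is prime, the nonzero elements of ℤ_{43} form a cyclic group of order 42.
As gcd(29, 42) = 1, raising to the 29th power is a bijection on this group: if a^29 ≡ b^29 then (ab^{−1})^29 = 1, and the only element of order dividing gcd(29, 42) = 1 is 1, so a = b.
With φ(0) = 0 this makes φ injective on all of ℤ_{43}, hence bijective (finite equal-size domain and codomain). In particular φ is surjective.
Since φ is surjective, we find the preimage of 34. The inverse of x ↦ x^29 on (ℤ_{43})^× is x ↦ x^29, because 29·29 = 841 = 20·42 + 1 ≡ 1 (mod 42) and x^{42} = 1 for x ≠ 0 (Fermat). So φ⁻¹(34) = 34^29 mod 43.
Repeated squaring mod 43: 34^1 ≡ 34, 34^2 ≡ 34² = 1156 ≡ 38, 34^4 ≡ 38² = 1444 ≡ 25, 34^8 ≡ 25² = 625 ≡ 23, 34^16 ≡ 23² = 529 ≡ 13. Since 29 = 16 + 8 + 4 + 1, 34^29 ≡ 13·23·25·34: 13·23 = 299 ≡ 41, then 41·25 = 1025 ≡ 36, then 36·34 = 1224 ≡ 20. So 34^29 ≡ 20 (mod 43).
Hence φ⁻¹(34) = 20.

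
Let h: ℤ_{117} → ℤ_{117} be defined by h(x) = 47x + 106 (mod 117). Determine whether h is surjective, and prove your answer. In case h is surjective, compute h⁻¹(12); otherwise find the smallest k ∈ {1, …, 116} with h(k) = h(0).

115

Since gcd(47, 117) = 1, 47 is invertible modulo 117. Euclid's algorithm: 117 = 2·47 + 23, 47 = 2·23 + 1; back-substituting gives 1 = 5·47 − 2·117, so 47⁻¹ ≡ 5 (mod 117).
For any y ∈ ℤ_{117}, x = 5(y − 106) mod 117 satisfies h(x) = 47·5(y − 106) + 106 ≡ y (since 47·5 ≡ 1 mod 117). So every y has a preimage.
Hence h is surjective.
Since h is surjective, we compute h⁻¹(12): solve 47x + 106 ≡ 12 (mod 117), i.e. 47x ≡ 23 (mod 117).
Multiplying by 47⁻¹ = 5 gives x ≡ 5·23 = 115 ≡ 115 (mod 117).
Check: h(115) = 47·115 + 106 = 5511 = 47·117 + 12 ≡ 12 (mod 117).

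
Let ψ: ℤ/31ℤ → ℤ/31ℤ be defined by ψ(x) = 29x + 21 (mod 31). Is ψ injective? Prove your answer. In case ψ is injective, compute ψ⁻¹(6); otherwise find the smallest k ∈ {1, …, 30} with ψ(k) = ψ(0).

Recall: injectivity means: for all a, b in the domain, ψ(a) = ψ(b) implies a = b.
Suppose ψ(a) = ψ(b) in ℤ/31ℤ. Then 29a + 21 ≡ 29b + 21 (mod 31), so 29(a − b) ≡ 0 (mod 31).
Since gcd(29, 31) = 1, 29 is invertible modulo 31, so a − b ≡ 0 (mod 31), i.e. a = b.
So ψ is injective.
We now compute 29⁻¹ mod 31 explicitly. Euclid's algorithm: 31 = 1·29 + 2, 29 = 14·2 + 1; back-substituting gives 1 = 15·29 − 14·31, so 29⁻¹ ≡ 15 (mod 31).
Since ψ is injective, we compute ψ⁻¹(6): solve 29x + 21 ≡ 6 (mod 31), i.e. 29x ≡ 16 (mod 31).
Multiplying by 29⁻¹ = 15 gives x ≡ 15·16 = 240 = 7·31 + 23 ≡ 23 (mod 31).
Check: ψ(23) = 29·23 + 21 = 688 = 22·31 + 6 ≡ 6 (mod 31).

23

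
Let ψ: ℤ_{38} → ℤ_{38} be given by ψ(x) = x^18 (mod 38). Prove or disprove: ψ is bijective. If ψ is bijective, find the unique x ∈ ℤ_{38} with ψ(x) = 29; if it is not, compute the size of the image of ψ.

4

ψ(1) = 1^18 = 1.
ψ(3): Repeated squaring mod 38: 3^1 ≡ 3, 3^2 ≡ 3² = 9, 3^4 ≡ 9² = 81 ≡ 5, 3^8 ≡ 5² = 25, 3^16 ≡ 25² = 625 ≡ 17. Since 18 = 16 + 2, 3^18 ≡ 17·9: 17·9 = 153 ≡ 1. So 3^18 ≡ 1 (mod 38).
So ψ(1) = ψ(3) = 1 while 1 ≠ 3, hence ψ is not injective, hence not bijective.
Since ψ is not bijective, we determine |image(ψ)|. Computing x^18 mod 38 for each x (by repeated squaring, reducing mod 38 at every step), the values ψ(0), ψ(1), …, ψ(37) are: 0, 1, 20, 1, 20, 1, 20, 1, 20, 1, 20, 1, 20, 1, 20, 1, 20, 1, 20, 19, 20, 1, 20, 1, 20, 1, 20, 1, 20, 1, 20, 1, 20, 1, 20, 1, 20, 1.
The distinct values are {0, 1, 19, 20}; there are 4 of them.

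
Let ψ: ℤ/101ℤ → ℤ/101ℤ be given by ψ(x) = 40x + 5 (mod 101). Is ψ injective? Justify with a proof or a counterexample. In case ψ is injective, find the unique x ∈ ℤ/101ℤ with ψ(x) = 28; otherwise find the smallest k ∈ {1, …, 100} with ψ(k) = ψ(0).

Suppose ψ(a) = ψ(b) in ℤ/101ℤ. Then 40a + 5 ≡ 40b + 5 (mod 101), so 40(a − b) ≡ 0 (mod 101).
Since gcd(40, 101) = 1, 40 is invertible modulo 101, so a − b ≡ 0 (mod 101), i.e. a = b.
Thus ψ is injective.
We now compute 40⁻¹ mod 101 explicitly. Euclid's algorithm: 101 = 2·40 + 21, 40 = 1·21 + 19, 21 = 1·19 + 2, 19 = 9·2 + 1; back-substituting gives 1 = 48·40 − 19·101, so 40⁻¹ ≡ 48 (mod 101).
Since ψ is injective, we find ψ⁻¹(28): we need 40x ≡ 28 − 5 ≡ 23 (mod 101). Using 40⁻¹ = 48: x ≡ 48·23 = 1104 = 10·101 + 94, so x = 94.
Check: ψ(94) = 40·94 + 5 = 3765 = 37·101 + 28 ≡ 28 (mod 101).

94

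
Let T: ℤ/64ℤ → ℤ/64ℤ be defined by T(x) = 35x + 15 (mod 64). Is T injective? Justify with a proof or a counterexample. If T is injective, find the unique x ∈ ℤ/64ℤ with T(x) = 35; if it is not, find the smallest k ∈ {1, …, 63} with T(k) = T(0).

28

Recall that T is injective when T(s) = T(t) forces s = t.
If T(s) = T(t), then 35s ≡ 35t (mod 64). Because gcd(35, 64) = 1, we may cancel 35 to get s ≡ t (mod 64).
Thus T is injective.
We now compute 35⁻¹ mod 64 explicitly. Euclid's algorithm: 64 = 1·35 + 29, 35 = 1·29 + 6, 29 = 4·6 + 5, 6 = 1·5 + 1; back-substituting gives 1 = 11·35 − 6·64, so 35⁻¹ ≡ 11 (mod 64).
Since T is injective, we compute T⁻¹(35): solve 35x + 15 ≡ 35 (mod 64), i.e. 35x ≡ 20 (mod 64).
Multiplying by 35⁻¹ = 11 gives x ≡ 11·20 = 220 = 3·64 + 28 ≡ 28 (mod 64).
Check: T(28) = 35·28 + 15 = 995 = 15·64 + 35 ≡ 35 (mod 64).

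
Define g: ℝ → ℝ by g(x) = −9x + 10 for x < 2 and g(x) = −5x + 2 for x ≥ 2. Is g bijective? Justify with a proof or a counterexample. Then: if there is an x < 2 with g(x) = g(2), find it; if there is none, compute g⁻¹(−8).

2

Both pieces are strictly decreasing (slopes −9 and −5), so each is injective on its own interval.
The left piece maps (−∞, 2) onto (−8, ∞); the right piece maps [2, ∞) onto (−∞, −8].
Since −8 = −8, the images partition ℝ: g is injective and surjective, hence bijective.
Because the two images are disjoint, no x < 2 has g(x) = g(2), so we compute g⁻¹(−8): −8 lies in (−∞, −8], so solve −5x + 2 = −8: x = (−8 − 2)/(−5) = 2.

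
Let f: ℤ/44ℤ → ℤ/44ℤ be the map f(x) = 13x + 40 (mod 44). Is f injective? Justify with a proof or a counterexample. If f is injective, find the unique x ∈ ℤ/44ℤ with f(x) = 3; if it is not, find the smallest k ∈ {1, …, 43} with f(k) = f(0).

31

Recall: injectivity means: for all u, v in the domain, f(u) = f(v) implies u = v.
If f(u) = f(v), then 13u ≡ 13v (mod 44). Because gcd(13, 44) = 1, we may cancel 13 to get u ≡ v (mod 44).
So f is injective.
We now compute 13⁻¹ mod 44 explicitly. Euclid's algorithm: 44 = 3·13 + 5, 13 = 2·5 + 3, 5 = 1·3 + 2, 3 = 1·2 + 1; back-substituting gives 1 = 17·13 − 5·44, so 13⁻¹ ≡ 17 (mod 44).
Since f is injective, we find f⁻¹(3): we need 13x ≡ 3 − 40 ≡ 7 (mod 44). Using 13⁻¹ = 17: x ≡ 17·7 = 119 = 2·44 + 31, so x = 31.
Check: f(31) = 13·31 + 40 = 443 = 10·44 + 3 ≡ 3 (mod 44).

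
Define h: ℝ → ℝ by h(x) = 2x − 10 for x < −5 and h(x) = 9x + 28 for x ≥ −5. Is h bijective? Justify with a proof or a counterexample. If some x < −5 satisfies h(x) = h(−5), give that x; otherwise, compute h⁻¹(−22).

-6

Both pieces are strictly increasing (slopes 2 and 9), so each is injective on its own interval.
The left piece maps (−∞, −5) onto (−∞, −20); the right piece maps [−5, ∞) onto [−17, ∞).
The images leave a gap (−20 has no preimage), so h is not surjective, hence not bijective.
Because the two images are disjoint, no x < −5 has h(x) = h(−5), so we compute h⁻¹(−22): −22 lies in (−∞, −20), so solve 2x − 10 = −22: x = (−22 + 10)/2 = −6.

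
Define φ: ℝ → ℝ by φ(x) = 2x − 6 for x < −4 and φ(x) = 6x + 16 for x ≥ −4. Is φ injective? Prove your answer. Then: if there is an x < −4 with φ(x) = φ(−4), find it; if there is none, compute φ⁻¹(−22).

Both pieces are strictly increasing (slopes 2 and 6), so each is injective on its own interval.
The left piece maps (−∞, −4) onto (−∞, −14); the right piece maps [−4, ∞) onto [−8, ∞).
These images are disjoint, so no value is attained by both pieces. Therefore φ is injective.
Because the two images are disjoint, no x < −4 has φ(x) = φ(−4), so we compute φ⁻¹(−22): −22 lies in (−∞, −14), so solve 2x − 6 = −22: x = (−22 + 6)/2 = −8.

-8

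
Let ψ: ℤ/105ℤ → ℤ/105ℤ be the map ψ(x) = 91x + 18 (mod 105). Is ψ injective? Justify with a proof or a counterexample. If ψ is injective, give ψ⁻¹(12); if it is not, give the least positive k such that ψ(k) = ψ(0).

We have gcd(91, 105) = 7 > 1. Taking u = 0 and v = 15: ψ(0) = 18 and ψ(15) = 91·15 + 18 = 1383 ≡ 18 (mod 105).
So ψ(0) = ψ(15) while 0 ≠ 15, so ψ is not injective.
Since ψ is not injective, we find the least positive k with ψ(k) = ψ(0): this means 91k ≡ 0 (mod 105), i.e. 105 ∣ 91k. Since gcd(91, 105) = 7, dividing through by 7 this holds exactly when 15 ∣ 13k, and as gcd(13, 15) = 1, exactly when 15 ∣ k.
The smallest positive such k is 15.

15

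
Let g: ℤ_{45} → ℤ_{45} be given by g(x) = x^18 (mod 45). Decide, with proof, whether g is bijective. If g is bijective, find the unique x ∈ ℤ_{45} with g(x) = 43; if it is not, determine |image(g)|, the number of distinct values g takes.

g(1) = 1^18 = 1.
g(4): Repeated squaring mod 45: 4^1 ≡ 4, 4^2 ≡ 4² = 16, 4^4 ≡ 16² = 256 ≡ 31, 4^8 ≡ 31² = 961 ≡ 16, 4^16 ≡ 16² = 256 ≡ 31. Since 18 = 16 + 2, 4^18 ≡ 31·16: 31·16 = 496 ≡ 1. So 4^18 ≡ 1 (mod 45).
So g(1) = g(4) = 1 while 1 ≠ 4, thus g is not injective, hence not bijective.
Since g is not bijective, we determine |image(g)|. Computing x^18 mod 45 for each x (by repeated squaring, reducing mod 45 at every step), the values g(0), g(1), …, g(44) are: 0, 1, 19, 9, 1, 10, 36, 19, 19, 36, 10, 1, 9, 19, 1, 0, 1, 19, 9, 1, 10, 36, 19, 19, 36, 10, 1, 9, 19, 1, 0, 1, 19, 9, 1, 10, 36, 19, 19, 36, 10, 1, 9, 19, 1.
The distinct values are {0, 1, 9, 10, 19, 36}; there are 6 of them.

6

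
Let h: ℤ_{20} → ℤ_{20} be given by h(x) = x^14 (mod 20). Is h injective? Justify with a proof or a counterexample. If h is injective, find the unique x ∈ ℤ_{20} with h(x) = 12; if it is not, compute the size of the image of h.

h(4): Repeated squaring mod 20: 4^1 ≡ 4, 4^2 ≡ 4² = 16, 4^4 ≡ 16² = 256 ≡ 16, 4^8 ≡ 16² = 256 ≡ 16. Since 14 = 8 + 4 + 2, 4^14 ≡ 16·16·16: 16·16 = 256 ≡ 16, then 16·16 = 256 ≡ 16. So 4^14 ≡ 16 (mod 20).
h(6): Repeated squaring mod 20: 6^1 ≡ 6, 6^2 ≡ 6² = 36 ≡ 16, 6^4 ≡ 16² = 256 ≡ 16, 6^8 ≡ 16² = 256 ≡ 16. Since 14 = 8 + 4 + 2, 6^14 ≡ 16·16·16: 16·16 = 256 ≡ 16, then 16·16 = 256 ≡ 16. So 6^14 ≡ 16 (mod 20).
So h(4) = h(6) = 16 while 4 ≠ 6, thus h is not injective.
Since h is not injective, we determine |image(h)|. Computing x^14 mod 20 for each x (by repeated squaring, reducing mod 20 at every step), the values h(0), h(1), …, h(19) are: 0, 1, 4, 9, 16, 5, 16, 9, 4, 1, 0, 1, 4, 9, 16, 5, 16, 9, 4, 1.
The distinct values are {0, 1, 4, 5, 9, 16}; there are 6 of them.

6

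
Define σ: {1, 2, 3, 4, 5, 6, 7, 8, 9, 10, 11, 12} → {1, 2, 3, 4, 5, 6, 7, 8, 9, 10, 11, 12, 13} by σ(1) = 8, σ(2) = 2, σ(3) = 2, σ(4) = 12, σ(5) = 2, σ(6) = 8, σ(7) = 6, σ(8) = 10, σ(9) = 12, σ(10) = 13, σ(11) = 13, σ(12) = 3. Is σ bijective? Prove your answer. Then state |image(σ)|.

7

σ(2) = 2 = σ(3) with 2 ≠ 3, so σ is not injective, hence not bijective.
The image of σ is {2, 3, 6, 8, 10, 12, 13}, which has 7 elements.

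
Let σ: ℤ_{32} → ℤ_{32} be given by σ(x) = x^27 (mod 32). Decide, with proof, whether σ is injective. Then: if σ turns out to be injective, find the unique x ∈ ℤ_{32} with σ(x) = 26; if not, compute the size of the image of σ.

σ(0) = 0^27 = 0.
σ(2): Repeated squaring mod 32: 2^1 ≡ 2, 2^2 ≡ 2² = 4, 2^4 ≡ 4² = 16, 2^8 ≡ 16² = 256 ≡ 0, 2^16 ≡ 0² = 0. Since 27 = 16 + 8 + 2 + 1, 2^27 ≡ 0·0·4·2: 0·0 = 0, then 0·4 = 0, then 0·2 = 0. So 2^27 ≡ 0 (mod 32).
So σ(0) = σ(2) = 0 while 0 ≠ 2, thus σ is not injective.
Since σ is not injective, we determine |image(σ)|. Computing x^27 mod 32 for each x (by repeated squaring, reducing mod 32 at every step), the values σ(0), σ(1), …, σ(31) are: 0, 1, 0, 27, 0, 29, 0, 23, 0, 25, 0, 19, 0, 21, 0, 15, 0, 17, 0, 11, 0, 13, 0, 7, 0, 9, 0, 3, 0, 5, 0, 31.
The distinct values are {0, 1, 3, 5, 7, 9, 11, 13, 15, 17, 19, 21, 23, 25, 27, 29, 31}; there are 17 of them.

17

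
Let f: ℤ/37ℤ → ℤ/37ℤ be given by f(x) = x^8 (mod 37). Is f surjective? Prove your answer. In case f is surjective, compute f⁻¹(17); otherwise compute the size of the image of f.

f(1) = 1^8 = 1.
f(6): Repeated squaring mod 37: 6^1 ≡ 6, 6^2 ≡ 6² = 36, 6^4 ≡ 36² = 1296 ≡ 1, 6^8 ≡ 1² = 1. So 6^8 ≡ 1 (mod 37).
So f(1) = f(6) = 1 while 1 ≠ 6, hence f is not injective.
A non-injective map from the 37-element set ℤ/37ℤ to itself takes at most 36 distinct values, so it cannot be surjective. So f is not surjective.
Since f is not surjective, we determine |image(f)|. Computing x^8 mod 37 for each x (by repeated squaring, reducing mod 37 at every step), the values f(0), f(1), …, f(36) are: 0, 1, 34, 12, 9, 16, 1, 16, 10, 33, 26, 10, 34, 9, 26, 7, 7, 33, 12, 12, 33, 7, 7, 26, 9, 34, 10, 26, 33, 10, 16, 1, 16, 9, 12, 34, 1.
The distinct values are {0, 1, 7, 9, 10, 12, 16, 26, 33, 34}; there are 10 of them.

10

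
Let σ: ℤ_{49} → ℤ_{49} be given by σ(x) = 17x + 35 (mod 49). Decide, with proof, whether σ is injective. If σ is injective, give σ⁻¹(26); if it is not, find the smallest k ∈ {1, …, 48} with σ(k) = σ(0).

11

If σ(a) = σ(b), then 17a ≡ 17b (mod 49). Because gcd(17, 49) = 1, we may cancel 17 to get a ≡ b (mod 49).
Therefore σ is injective.
We now compute 17⁻¹ mod 49 explicitly. Euclid's algorithm: 49 = 2·17 + 15, 17 = 1·15 + 2, 15 = 7·2 + 1; back-substituting gives 1 = 26·17 − 9·49, so 17⁻¹ ≡ 26 (mod 49).
Since σ is injective, we compute σ⁻¹(26): solve 17x + 35 ≡ 26 (mod 49), i.e. 17x ≡ 40 (mod 49).
Multiplying by 17⁻¹ = 26 gives x ≡ 26·40 = 1040 = 21·49 + 11 ≡ 11 (mod 49).
Check: σ(11) = 17·11 + 35 = 222 = 4·49 + 26 ≡ 26 (mod 49).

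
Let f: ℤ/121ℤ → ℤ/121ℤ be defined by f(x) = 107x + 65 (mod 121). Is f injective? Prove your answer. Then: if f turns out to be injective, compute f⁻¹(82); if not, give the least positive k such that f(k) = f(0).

42

If f(a) = f(b), then 107a ≡ 107b (mod 121). Because gcd(107, 121) = 1, we may cancel 107 to get a ≡ b (mod 121).
Therefore f is injective.
We now compute 107⁻¹ mod 121 explicitly. Euclid's algorithm: 121 = 1·107 + 14, 107 = 7·14 + 9, 14 = 1·9 + 5, 9 = 1·5 + 4, 5 = 1·4 + 1; back-substituting gives 1 = 95·107 − 84·121, so 107⁻¹ ≡ 95 (mod 121).
Since f is injective, we find f⁻¹(82): we need 107x ≡ 82 − 65 ≡ 17 (mod 121). Using 107⁻¹ = 95: x ≡ 95·17 = 1615 = 13·121 + 42, so x = 42.
Check: f(42) = 107·42 + 65 = 4559 = 37·121 + 82 ≡ 82 (mod 121).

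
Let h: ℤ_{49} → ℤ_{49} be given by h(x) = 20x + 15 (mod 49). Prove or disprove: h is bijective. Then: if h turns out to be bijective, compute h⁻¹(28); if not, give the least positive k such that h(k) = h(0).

8

Suppose h(s) = h(t) in ℤ_{49}. Then 20s + 15 ≡ 20t + 15 (mod 49), therefore 20(s − t) ≡ 0 (mod 49).
Since gcd(20, 49) = 1, 20 is invertible modulo 49, hence s − t ≡ 0 (mod 49), i.e. s = t.
We now compute 20⁻¹ mod 49 explicitly. Euclid's algorithm: 49 = 2·20 + 9, 20 = 2·9 + 2, 9 = 4·2 + 1; back-substituting gives 1 = 27·20 − 11·49, so 20⁻¹ ≡ 27 (mod 49).
Then y ↦ 27(y − 15) is a two-sided inverse to h, so every y ∈ ℤ_{49} has a preimage.
Thus h is bijective.
Since h is bijective, we find h⁻¹(28): we need 20x ≡ 28 − 15 ≡ 13 (mod 49). Using 20⁻¹ = 27: x ≡ 27·13 = 351 = 7·49 + 8, so x = 8.
Check: h(8) = 20·8 + 15 = 175 = 3·49 + 28 ≡ 28 (mod 49).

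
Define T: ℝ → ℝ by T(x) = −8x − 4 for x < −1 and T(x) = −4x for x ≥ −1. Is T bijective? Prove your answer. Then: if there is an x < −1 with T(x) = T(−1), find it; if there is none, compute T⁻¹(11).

-15/8

Both pieces are strictly decreasing (slopes −8 and −4), so each is injective on its own interval.
The left piece maps (−∞, −1) onto (4, ∞); the right piece maps [−1, ∞) onto (−∞, 4].
Since 4 = 4, the images partition ℝ: T is injective and surjective, hence bijective.
Because the two images are disjoint, no x < −1 has T(x) = T(−1), so we compute T⁻¹(11): 11 lies in (4, ∞), so solve −8x − 4 = 11: x = (11 + 4)/(−8) = −15/8.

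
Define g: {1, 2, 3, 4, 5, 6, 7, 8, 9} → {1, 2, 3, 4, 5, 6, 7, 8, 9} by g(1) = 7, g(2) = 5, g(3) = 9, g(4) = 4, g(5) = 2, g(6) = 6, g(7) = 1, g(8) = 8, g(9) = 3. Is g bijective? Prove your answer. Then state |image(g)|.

The values 7, 5, 9, 4, 2, 6, 1, 8, 3 are a permutation of {1, 2, 3, 4, 5, 6, 7, 8, 9}: each element appears exactly once.
So g is injective and surjective, hence bijective.
The image of g is {1, 2, 3, 4, 5, 6, 7, 8, 9}, which has 9 elements.

9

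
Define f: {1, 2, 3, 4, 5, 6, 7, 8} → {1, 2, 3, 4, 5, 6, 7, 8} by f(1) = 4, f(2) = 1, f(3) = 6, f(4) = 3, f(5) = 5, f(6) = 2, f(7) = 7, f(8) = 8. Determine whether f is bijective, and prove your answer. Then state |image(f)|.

The values 4, 1, 6, 3, 5, 2, 7, 8 are a permutation of {1, 2, 3, 4, 5, 6, 7, 8}: each element appears exactly once.
So f is injective and surjective, hence bijective.
The image of f is {1, 2, 3, 4, 5, 6, 7, 8}, which has 8 elements.

8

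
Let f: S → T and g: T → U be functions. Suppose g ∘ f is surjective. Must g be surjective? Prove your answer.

Let c ∈ U. Since g ∘ f is surjective, some a ∈ S has g(f(a)) = c. Then b = f(a) ∈ T satisfies g(b) = c. So g is surjective.

surjective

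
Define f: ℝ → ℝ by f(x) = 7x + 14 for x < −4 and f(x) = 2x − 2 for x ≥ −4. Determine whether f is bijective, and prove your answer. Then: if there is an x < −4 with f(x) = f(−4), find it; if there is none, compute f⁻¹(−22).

Both pieces are strictly increasing (slopes 7 and 2), so each is injective on its own interval.
The left piece maps (−∞, −4) onto (−∞, −14); the right piece maps [−4, ∞) onto [−10, ∞).
The images leave a gap (−14 has no preimage), so f is not surjective, hence not bijective.
Because the two images are disjoint, no x < −4 has f(x) = f(−4), so we compute f⁻¹(−22): −22 lies in (−∞, −14), so solve 7x + 14 = −22: x = (−22 − 14)/7 = −36/7.

-36/7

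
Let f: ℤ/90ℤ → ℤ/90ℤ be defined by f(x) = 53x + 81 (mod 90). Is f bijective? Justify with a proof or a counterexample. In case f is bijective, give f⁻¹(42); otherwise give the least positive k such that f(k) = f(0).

57

If f(s) = f(t), then 53s ≡ 53t (mod 90). Because gcd(53, 90) = 1, we may cancel 53 to get s ≡ t (mod 90).
We now compute 53⁻¹ mod 90 explicitly. Euclid's algorithm: 90 = 1·53 + 37, 53 = 1·37 + 16, 37 = 2·16 + 5, 16 = 3·5 + 1; back-substituting gives 1 = 17·53 − 10·90, so 53⁻¹ ≡ 17 (mod 90).
For any y ∈ ℤ/90ℤ, x = 17(y − 81) mod 90 satisfies f(x) = 53·17(y − 81) + 81 ≡ y (since 53·17 ≡ 1 mod 90). So every y has a preimage.
Hence f is bijective.
Since f is bijective, we find f⁻¹(42): we need 53x ≡ 42 − 81 ≡ 51 (mod 90). Using 53⁻¹ = 17: x ≡ 17·51 = 867 = 9·90 + 57, so x = 57.
Check: f(57) = 53·57 + 81 = 3102 = 34·90 + 42 ≡ 42 (mod 90).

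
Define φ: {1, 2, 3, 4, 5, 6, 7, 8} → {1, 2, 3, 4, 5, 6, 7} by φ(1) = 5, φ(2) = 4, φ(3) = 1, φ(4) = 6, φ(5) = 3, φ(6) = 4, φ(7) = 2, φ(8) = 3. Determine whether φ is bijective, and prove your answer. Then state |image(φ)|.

φ(2) = 4 = φ(6) with 2 ≠ 6, so φ is not injective, hence not bijective.
The image of φ is {1, 2, 3, 4, 5, 6}, which has 6 elements.

6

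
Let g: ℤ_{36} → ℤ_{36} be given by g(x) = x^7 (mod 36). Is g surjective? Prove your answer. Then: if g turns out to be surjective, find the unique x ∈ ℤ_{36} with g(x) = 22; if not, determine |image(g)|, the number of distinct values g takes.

21

g(0) = 0^7 = 0.
g(6): Repeated squaring mod 36: 6^1 ≡ 6, 6^2 ≡ 6² = 36 ≡ 0, 6^4 ≡ 0² = 0. Since 7 = 4 + 2 + 1, 6^7 ≡ 0·0·6: 0·0 = 0, then 0·6 = 0. So 6^7 ≡ 0 (mod 36).
So g(0) = g(6) = 0 while 0 ≠ 6, therefore g is not injective.
A non-injective map from the 36-element set ℤ_{36} to itself takes at most 35 distinct values, so it cannot be surjective. Thus g is not surjective.
Since g is not surjective, we determine |image(g)|. Computing x^7 mod 36 for each x (by repeated squaring, reducing mod 36 at every step), the values g(0), g(1), …, g(35) are: 0, 1, 20, 27, 4, 5, 0, 7, 8, 9, 28, 11, 0, 13, 32, 27, 16, 17, 0, 19, 20, 9, 4, 23, 0, 25, 8, 27, 28, 29, 0, 31, 32, 9, 16, 35.
The distinct values are {0, 1, 4, 5, 7, 8, 9, 11, 13, 16, 17, 19, 20, 23, 25, 27, 28, 29, 31, 32, 35}; there are 21 of them.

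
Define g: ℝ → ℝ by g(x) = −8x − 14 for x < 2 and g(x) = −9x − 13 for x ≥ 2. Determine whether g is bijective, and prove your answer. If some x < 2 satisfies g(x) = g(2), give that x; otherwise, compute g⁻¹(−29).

Both pieces are strictly decreasing (slopes −8 and −9), so each is injective on its own interval.
The left piece maps (−∞, 2) onto (−30, ∞); the right piece maps [2, ∞) onto (−∞, −31].
The images leave a gap (−30 has no preimage), so g is not surjective, hence not bijective.
Because the two images are disjoint, no x < 2 has g(x) = g(2), so we compute g⁻¹(−29): −29 lies in (−30, ∞), so solve −8x − 14 = −29: x = (−29 + 14)/(−8) = 15/8.

15/8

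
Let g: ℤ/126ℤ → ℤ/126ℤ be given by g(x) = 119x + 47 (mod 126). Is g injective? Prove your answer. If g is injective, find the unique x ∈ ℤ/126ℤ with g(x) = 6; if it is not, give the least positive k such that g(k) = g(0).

We have gcd(119, 126) = 7 > 1. Taking s = 0 and t = 18: g(0) = 47 and g(18) = 119·18 + 47 = 2189 ≡ 47 (mod 126).
So g(0) = g(18) while 0 ≠ 18, therefore g is not injective.
Since g is not injective, we find the least positive k with g(k) = g(0): this means 119k ≡ 0 (mod 126), i.e. 126 ∣ 119k. Since gcd(119, 126) = 7, dividing through by 7 this holds exactly when 18 ∣ 17k, and as gcd(17, 18) = 1, exactly when 18 ∣ k.
The smallest positive such k is 18.

18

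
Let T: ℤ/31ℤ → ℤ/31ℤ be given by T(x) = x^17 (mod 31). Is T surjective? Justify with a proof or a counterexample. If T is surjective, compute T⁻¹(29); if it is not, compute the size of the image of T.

23

Since 31 is prime, the nonzero elements of ℤ/31ℤ form a cyclic group of order 30.
As gcd(17, 30) = 1, raising to the 17th power is a bijection on this group: if s^17 ≡ t^17 then (st^{−1})^17 = 1, and the only element of order dividing gcd(17, 30) = 1 is 1, so s = t.
With T(0) = 0 this makes T injective on all of ℤ/31ℤ, hence bijective (finite equal-size domain and codomain). In particular T is surjective.
Since T is surjective, we find the preimage of 29. The inverse of x ↦ x^17 on (ℤ/31ℤ)^× is x ↦ x^23, because 17·23 = 391 = 13·30 + 1 ≡ 1 (mod 30) and x^{30} = 1 for x ≠ 0 (Fermat). So T⁻¹(29) = 29^23 mod 31.
Repeated squaring mod 31: 29^1 ≡ 29, 29^2 ≡ 29² = 841 ≡ 4, 29^4 ≡ 4² = 16, 29^8 ≡ 16² = 256 ≡ 8, 29^16 ≡ 8² = 64 ≡ 2. Since 23 = 16 + 4 + 2 + 1, 29^23 ≡ 2·16·4·29: 2·16 = 32 ≡ 1, then 1·4 = 4, then 4·29 = 116 ≡ 23. So 29^23 ≡ 23 (mod 31).
Hence T⁻¹(29) = 23.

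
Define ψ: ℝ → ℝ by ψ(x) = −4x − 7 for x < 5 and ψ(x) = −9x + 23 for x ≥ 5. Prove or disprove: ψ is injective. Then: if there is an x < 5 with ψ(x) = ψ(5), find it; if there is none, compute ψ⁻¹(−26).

15/4

Both pieces are strictly decreasing (slopes −4 and −9), so each is injective on its own interval.
The left piece maps (−∞, 5) onto (−27, ∞); the right piece maps [5, ∞) onto (−∞, −22].
These images overlap. In particular ψ(5) = −22 (right piece), and solving −4x − 7 = −22 on the left piece gives x = 15/4 < 5.
So ψ(15/4) = ψ(5) with 15/4 ≠ 5, and ψ is not injective. This x = 15/4 is the requested value below 5.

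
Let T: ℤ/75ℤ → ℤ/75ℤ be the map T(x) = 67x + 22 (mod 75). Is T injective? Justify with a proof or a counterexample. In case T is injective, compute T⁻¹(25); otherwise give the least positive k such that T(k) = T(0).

Suppose T(x_1) = T(x_2) in ℤ/75ℤ. Then 67x_1 + 22 ≡ 67x_2 + 22 (mod 75), thus 67(x_1 − x_2) ≡ 0 (mod 75).
Since gcd(67, 75) = 1, 67 is invertible modulo 75, therefore x_1 − x_2 ≡ 0 (mod 75), i.e. x_1 = x_2.
Therefore T is injective.
We now compute 67⁻¹ mod 75 explicitly. Euclid's algorithm: 75 = 1·67 + 8, 67 = 8·8 + 3, 8 = 2·3 + 2, 3 = 1·2 + 1; back-substituting gives 1 = 28·67 − 25·75, so 67⁻¹ ≡ 28 (mod 75).
Since T is injective, we find T⁻¹(25): we need 67x ≡ 25 − 22 ≡ 3 (mod 75). Using 67⁻¹ = 28: x ≡ 28·3 = 84 = 1·75 + 9, so x = 9.
Check: T(9) = 67·9 + 22 = 625 = 8·75 + 25 ≡ 25 (mod 75).

9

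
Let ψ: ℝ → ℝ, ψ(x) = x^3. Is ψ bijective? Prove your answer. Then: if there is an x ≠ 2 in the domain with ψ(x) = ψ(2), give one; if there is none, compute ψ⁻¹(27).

3

On ℝ, x ↦ x^3 is strictly increasing (injective) and for any y ∈ ℝ the 3rd root y^{1/3} lies in ℝ (surjective). So ψ is bijective.
Since x ↦ x^3 is strictly increasing on ℝ, it is injective there, so no x ≠ 2 in the domain has ψ(x) = ψ(2). We therefore compute ψ⁻¹(27) = 27^{1/3} = 3 (indeed 3^3 = 27).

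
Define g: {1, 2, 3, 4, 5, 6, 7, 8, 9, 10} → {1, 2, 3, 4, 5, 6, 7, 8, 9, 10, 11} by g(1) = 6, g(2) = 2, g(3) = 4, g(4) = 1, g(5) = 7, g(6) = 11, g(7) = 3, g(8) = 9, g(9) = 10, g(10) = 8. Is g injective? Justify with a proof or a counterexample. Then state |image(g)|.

10

The values g(1), …, g(10) are 6, 2, 4, 1, 7, 11, 3, 9, 10, 8 — all distinct.
So g(s) = g(t) only when s = t, and g is injective.
The image of g is {1, 2, 3, 4, 6, 7, 8, 9, 10, 11}, which has 10 elements.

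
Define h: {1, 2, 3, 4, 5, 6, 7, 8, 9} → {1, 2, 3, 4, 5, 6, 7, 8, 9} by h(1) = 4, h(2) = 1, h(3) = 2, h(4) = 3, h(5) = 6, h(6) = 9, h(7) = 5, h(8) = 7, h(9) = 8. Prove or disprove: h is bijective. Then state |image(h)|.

9

The values 4, 1, 2, 3, 6, 9, 5, 7, 8 are a permutation of {1, 2, 3, 4, 5, 6, 7, 8, 9}: each element appears exactly once.
So h is injective and surjective, hence bijective.
The image of h is {1, 2, 3, 4, 5, 6, 7, 8, 9}, which has 9 elements.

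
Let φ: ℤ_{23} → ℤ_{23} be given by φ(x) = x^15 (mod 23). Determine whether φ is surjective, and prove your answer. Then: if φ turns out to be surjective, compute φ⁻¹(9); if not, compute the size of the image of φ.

16

Since 23 is prime, the nonzero elements of ℤ_{23} form a cyclic group of order 22.
As gcd(15, 22) = 1, raising to the 15th power is a bijection on this group: if x_1^15 ≡ x_2^15 then (x_1x_2^{−1})^15 = 1, and the only element of order dividing gcd(15, 22) = 1 is 1, so x_1 = x_2.
With φ(0) = 0 this makes φ injective on all of ℤ_{23}, hence bijective (finite equal-size domain and codomain). In particular φ is surjective.
Since φ is surjective, we find the preimage of 9. The inverse of x ↦ x^15 on (ℤ_{23})^× is x ↦ x^3, because 15·3 = 45 = 2·22 + 1 ≡ 1 (mod 22) and x^{22} = 1 for x ≠ 0 (Fermat). So φ⁻¹(9) = 9^3 mod 23.
Repeated squaring mod 23: 9^1 ≡ 9, 9^2 ≡ 9² = 81 ≡ 12. Since 3 = 2 + 1, 9^3 ≡ 12·9: 12·9 = 108 ≡ 16. So 9^3 ≡ 16 (mod 23).
Hence φ⁻¹(9) = 16.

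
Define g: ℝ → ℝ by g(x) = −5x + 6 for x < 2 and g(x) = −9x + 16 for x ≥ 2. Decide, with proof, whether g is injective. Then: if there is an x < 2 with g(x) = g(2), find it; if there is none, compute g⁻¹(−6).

8/5

Both pieces are strictly decreasing (slopes −5 and −9), so each is injective on its own interval.
The left piece maps (−∞, 2) onto (−4, ∞); the right piece maps [2, ∞) onto (−∞, −2].
These images overlap. In particular g(2) = −2 (right piece), and solving −5x + 6 = −2 on the left piece gives x = 8/5 < 2.
So g(8/5) = g(2) with 8/5 ≠ 2, and g is not injective. This x = 8/5 is the requested value below 2.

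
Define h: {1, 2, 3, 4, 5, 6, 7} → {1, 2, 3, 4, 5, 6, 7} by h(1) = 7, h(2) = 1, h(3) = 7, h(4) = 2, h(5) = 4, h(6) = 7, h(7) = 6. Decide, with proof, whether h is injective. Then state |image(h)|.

5

h(1) = 7 = h(3) with 1 ≠ 3, so h is not injective.
The image of h is {1, 2, 4, 6, 7}, which has 5 elements.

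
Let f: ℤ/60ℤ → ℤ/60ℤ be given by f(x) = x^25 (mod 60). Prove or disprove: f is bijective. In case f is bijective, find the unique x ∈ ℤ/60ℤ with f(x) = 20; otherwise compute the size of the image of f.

45

f(0) = 0^25 = 0.
f(30): Repeated squaring mod 60: 30^1 ≡ 30, 30^2 ≡ 30² = 900 ≡ 0, 30^4 ≡ 0² = 0, 30^8 ≡ 0² = 0, 30^16 ≡ 0² = 0. Since 25 = 16 + 8 + 1, 30^25 ≡ 0·0·30: 0·0 = 0, then 0·30 = 0. So 30^25 ≡ 0 (mod 60).
So f(0) = f(30) = 0 while 0 ≠ 30, so f is not injective, hence not bijective.
Since f is not bijective, we determine |image(f)|. Computing x^25 mod 60 for each x (by repeated squaring, reducing mod 60 at every step), the values f(0), f(1), …, f(59) are: 0, 1, 32, 3, 4, 5, 36, 7, 8, 9, 40, 11, 12, 13, 44, 15, 16, 17, 48, 19, 20, 21, 52, 23, 24, 25, 56, 27, 28, 29, 0, 31, 32, 33, 4, 35, 36, 37, 8, 39, 40, 41, 12, 43, 44, 45, 16, 47, 48, 49, 20, 51, 52, 53, 24, 55, 56, 57, 28, 59.
The distinct values are {0, 1, 3, 4, 5, 7, 8, 9, 11, 12, 13, 15, 16, 17, 19, 20, 21, 23, 24, 25, 27, 28, 29, 31, 32, 33, 35, 36, 37, 39, 40, 41, 43, 44, 45, 47, 48, 49, 51, 52, 53, 55, 56, 57, 59}; there are 45 of them.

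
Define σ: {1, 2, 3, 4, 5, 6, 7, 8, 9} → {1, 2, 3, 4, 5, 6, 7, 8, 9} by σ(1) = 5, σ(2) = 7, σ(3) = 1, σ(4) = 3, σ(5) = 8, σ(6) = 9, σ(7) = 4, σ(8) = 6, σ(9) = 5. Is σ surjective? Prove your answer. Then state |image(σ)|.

8

No element maps to 2, so σ is not surjective.
The image of σ is {1, 3, 4, 5, 6, 7, 8, 9}, which has 8 elements.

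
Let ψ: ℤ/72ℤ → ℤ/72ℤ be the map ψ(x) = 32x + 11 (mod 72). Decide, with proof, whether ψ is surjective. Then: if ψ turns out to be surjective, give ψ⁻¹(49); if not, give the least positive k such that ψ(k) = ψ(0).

Since gcd(32, 72) = 8, we have 32x ≡ 0 (mod 8) for all x, so ψ(x) ≡ 3 (mod 8).
But 0 ≢ 3 (mod 8), so 0 ∈ ℤ/72ℤ has no preimage. Hence ψ is not surjective.
Since ψ is not surjective, we find the least positive k with ψ(k) = ψ(0): this means 32k ≡ 0 (mod 72), i.e. 72 ∣ 32k. Since gcd(32, 72) = 8, dividing through by 8 this holds exactly when 9 ∣ 4k, and as gcd(4, 9) = 1, exactly when 9 ∣ k.
The smallest positive such k is 9.

9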